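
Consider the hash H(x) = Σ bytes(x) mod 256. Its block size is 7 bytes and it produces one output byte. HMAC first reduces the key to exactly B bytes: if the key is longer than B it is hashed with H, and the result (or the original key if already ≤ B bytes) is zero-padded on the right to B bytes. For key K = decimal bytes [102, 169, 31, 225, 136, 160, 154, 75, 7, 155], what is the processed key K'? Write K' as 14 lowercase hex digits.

be000000000000

|K| = 10 > B = 7, so first hash the key.
H(K): sum = 102+169+31+225+136+160+154+75+7+155 = 1214; mod 256 = 190 → be.
Zero-pad H(K) = be to 7 bytes: K' = be 00 00 00 00 00 00.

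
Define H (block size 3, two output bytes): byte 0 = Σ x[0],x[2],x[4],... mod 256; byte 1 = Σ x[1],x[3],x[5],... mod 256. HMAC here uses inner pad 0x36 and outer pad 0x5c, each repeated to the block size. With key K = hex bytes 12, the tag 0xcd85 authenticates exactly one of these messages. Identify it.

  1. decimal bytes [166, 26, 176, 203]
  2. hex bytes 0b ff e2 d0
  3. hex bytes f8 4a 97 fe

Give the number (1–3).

Key hex bytes 12 is 1 byte ≤ B = 3; zero-pad to 3 bytes: K' = 12 00 00.
K' ⊕ ipad = 24 36 36; K' ⊕ opad = 4e 5c 5c.
m1: inner = H(24 36 36 a6 1a b0 cb) = 3f 8c; tag = H(4e 5c 5c 3f 8c) = 369b
m2: inner = H(24 36 36 0b ff e2 d0) = 29 23; tag = H(4e 5c 5c 29 23) = cd85 ← matches
m3: inner = H(24 36 36 f8 4a 97 fe) = a2 c5; tag = H(4e 5c 5c a2 c5) = 6ffe

2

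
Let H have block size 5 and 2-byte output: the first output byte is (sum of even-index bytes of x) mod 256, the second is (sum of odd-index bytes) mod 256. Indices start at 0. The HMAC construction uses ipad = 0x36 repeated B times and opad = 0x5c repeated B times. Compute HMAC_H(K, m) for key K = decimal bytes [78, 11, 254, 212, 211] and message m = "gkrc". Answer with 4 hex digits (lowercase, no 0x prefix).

Key decimal bytes [78, 11, 254, 212, 211] = 4e 0b fe d4 d3 is exactly B = 5 bytes: K' = 4e 0b fe d4 d3.
K' ⊕ ipad = 78 3d c8 e2 e5.  K' ⊕ opad = 12 57 a2 88 8f.
Inner input = (K'⊕ipad) ∥ m = 78 3d c8 e2 e5 ∥ 67 6b 72 63.
Inner hash: even-index sum = 755 mod 256 = 243; odd-index sum = 504 mod 256 = 248 → f3 f8.
Outer input = (K'⊕opad) ∥ inner = 12 57 a2 88 8f ∥ f3 f8.
Outer hash (tag): even-index sum = 571 mod 256 = 59; odd-index sum = 466 mod 256 = 210 → 3b d2.

3bd2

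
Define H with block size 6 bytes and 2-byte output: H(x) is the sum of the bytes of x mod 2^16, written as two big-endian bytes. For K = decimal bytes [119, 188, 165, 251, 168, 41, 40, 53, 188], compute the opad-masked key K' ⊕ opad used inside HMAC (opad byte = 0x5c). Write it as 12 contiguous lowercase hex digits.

58e15c5c5c5c

Key decimal bytes [119, 188, 165, 251, 168, 41, 40, 53, 188] = 77 bc a5 fb a8 29 28 35 bc is 9 bytes > B = 6, so hash it first: H(key) = 04 bd, then zero-pad to 6 bytes: K' = 04 bd 00 00 00 00.
XOR each byte with 0x5c: 04⊕5c=58, bd⊕5c=e1, 00⊕5c=5c, 00⊕5c=5c, 00⊕5c=5c, 00⊕5c=5c.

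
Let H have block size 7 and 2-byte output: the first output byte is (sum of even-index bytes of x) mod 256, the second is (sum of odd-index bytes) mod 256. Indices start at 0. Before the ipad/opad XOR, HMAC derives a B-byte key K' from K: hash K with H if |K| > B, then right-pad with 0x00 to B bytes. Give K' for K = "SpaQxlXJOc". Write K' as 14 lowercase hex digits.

|K| = 10 > B = 7, so first hash the key.
H(K): even-index sum = 467 mod 256 = 211; odd-index sum = 474 mod 256 = 218 → d3 da.
Zero-pad H(K) = d3 da to 7 bytes: K' = d3 da 00 00 00 00 00.

d3da0000000000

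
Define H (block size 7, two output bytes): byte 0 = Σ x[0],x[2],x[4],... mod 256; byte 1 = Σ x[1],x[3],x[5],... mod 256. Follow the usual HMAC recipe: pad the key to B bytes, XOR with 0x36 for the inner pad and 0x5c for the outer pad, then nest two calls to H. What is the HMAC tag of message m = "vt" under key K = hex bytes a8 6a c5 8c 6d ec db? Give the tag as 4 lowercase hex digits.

ab03

Key hex bytes a8 6a c5 8c 6d ec db is exactly B = 7 bytes: K' = a8 6a c5 8c 6d ec db.
K' ⊕ ipad = 9e 5c f3 ba 5b da ed.  K' ⊕ opad = f4 36 99 d0 31 b0 87.
Inner input = (K'⊕ipad) ∥ m = 9e 5c f3 ba 5b da ed ∥ 76 74.
Inner hash: even-index sum = 845 mod 256 = 77; odd-index sum = 614 mod 256 = 102 → 4d 66.
Outer input = (K'⊕opad) ∥ inner = f4 36 99 d0 31 b0 87 ∥ 4d 66.
Outer hash (tag): even-index sum = 683 mod 256 = 171; odd-index sum = 515 mod 256 = 3 → ab 03.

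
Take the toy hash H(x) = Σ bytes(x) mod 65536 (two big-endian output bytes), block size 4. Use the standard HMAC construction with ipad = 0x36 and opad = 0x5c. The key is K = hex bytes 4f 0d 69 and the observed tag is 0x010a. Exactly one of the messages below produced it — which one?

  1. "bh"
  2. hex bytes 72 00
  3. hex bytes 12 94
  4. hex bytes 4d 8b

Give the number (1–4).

Key hex bytes 4f 0d 69 is 3 bytes ≤ B = 4; zero-pad to 4 bytes: K' = 4f 0d 69 00.
K' ⊕ ipad = 79 3b 5f 36; K' ⊕ opad = 13 51 35 5c.
m1: inner = H(79 3b 5f 36 62 68) = 02 13; tag = H(13 51 35 5c 02 13) = 010a ← matches
m2: inner = H(79 3b 5f 36 72 00) = 01 bb; tag = H(13 51 35 5c 01 bb) = 01b1
m3: inner = H(79 3b 5f 36 12 94) = 01 ef; tag = H(13 51 35 5c 01 ef) = 01e5
m4: inner = H(79 3b 5f 36 4d 8b) = 02 21; tag = H(13 51 35 5c 02 21) = 0118

1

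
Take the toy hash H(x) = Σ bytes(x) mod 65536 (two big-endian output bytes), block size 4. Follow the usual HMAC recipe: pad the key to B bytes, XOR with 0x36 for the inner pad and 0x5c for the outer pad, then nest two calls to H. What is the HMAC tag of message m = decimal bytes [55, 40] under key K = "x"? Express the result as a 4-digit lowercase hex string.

Key "x" = 78 is 1 byte ≤ B = 4; zero-pad to 4 bytes: K' = 78 00 00 00.
K' ⊕ ipad = 4e 36 36 36.  K' ⊕ opad = 24 5c 5c 5c.
Inner input = (K'⊕ipad) ∥ m = 4e 36 36 36 ∥ 37 28.
Inner hash: sum = 78+54+54+54+55+40 = 335 → 01 4f.
Outer input = (K'⊕opad) ∥ inner = 24 5c 5c 5c ∥ 01 4f.
Outer hash (tag): sum = 36+92+92+92+1+79 = 392 → 01 88.

0188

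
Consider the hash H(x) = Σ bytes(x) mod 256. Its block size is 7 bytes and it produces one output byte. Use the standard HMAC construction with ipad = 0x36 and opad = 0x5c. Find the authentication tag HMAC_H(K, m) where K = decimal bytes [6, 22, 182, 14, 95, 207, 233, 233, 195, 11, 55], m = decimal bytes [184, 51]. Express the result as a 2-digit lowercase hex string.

Key decimal bytes [6, 22, 182, 14, 95, 207, 233, 233, 195, 11, 55] = 06 16 b6 0e 5f cf e9 e9 c3 0b 37 is 11 bytes > B = 7, so hash it first: H(key) = e5, then zero-pad to 7 bytes: K' = e5 00 00 00 00 00 00.
K' ⊕ ipad = d3 36 36 36 36 36 36.  K' ⊕ opad = b9 5c 5c 5c 5c 5c 5c.
Inner input = (K'⊕ipad) ∥ m = d3 36 36 36 36 36 36 ∥ b8 33.
Inner hash: sum = 211+54+54+54+54+54+54+184+51 = 770; mod 256 = 2 → 02.
Outer input = (K'⊕opad) ∥ inner = b9 5c 5c 5c 5c 5c 5c ∥ 02.
Outer hash (tag): sum = 185+92+92+92+92+92+92+2 = 739; mod 256 = 227 → e3.

e3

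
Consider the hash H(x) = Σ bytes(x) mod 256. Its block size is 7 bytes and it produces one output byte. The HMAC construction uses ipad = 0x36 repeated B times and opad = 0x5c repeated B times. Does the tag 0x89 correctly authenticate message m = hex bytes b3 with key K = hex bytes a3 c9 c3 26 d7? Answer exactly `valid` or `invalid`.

Key hex bytes a3 c9 c3 26 d7 is 5 bytes ≤ B = 7; zero-pad to 7 bytes: K' = a3 c9 c3 26 d7 00 00.
K' ⊕ ipad = 95 ff f5 10 e1 36 36; K' ⊕ opad = ff 95 9f 7a 8b 5c 5c.
Inner hash: sum = 149+255+245+16+225+54+54+179 = 1177; mod 256 = 153 → 99.
Outer hash (recomputed tag): sum = 255+149+159+122+139+92+92+153 = 1161; mod 256 = 137 → 89.
Recomputed tag = 89; claimed = 89 → match.

valid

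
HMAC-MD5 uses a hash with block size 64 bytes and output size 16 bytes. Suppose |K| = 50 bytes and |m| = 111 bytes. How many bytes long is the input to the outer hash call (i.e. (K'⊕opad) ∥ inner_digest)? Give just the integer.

Key is 50 ≤ 64 bytes, zero-padded: |K'| = 64.
Outer input = (K'⊕opad) ∥ H(inner) → 64 + 16 = 80 bytes.

80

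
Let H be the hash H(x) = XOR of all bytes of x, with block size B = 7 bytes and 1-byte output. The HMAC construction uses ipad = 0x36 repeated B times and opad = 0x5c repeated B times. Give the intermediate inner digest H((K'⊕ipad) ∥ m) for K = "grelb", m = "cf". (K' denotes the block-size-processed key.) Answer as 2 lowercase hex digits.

4d

Key "grelb" = 67 72 65 6c 62 is 5 bytes ≤ B = 7; zero-pad to 7 bytes: K' = 67 72 65 6c 62 00 00.
K' ⊕ ipad = 51 44 53 5a 54 36 36.
Inner input = 51 44 53 5a 54 36 36 ∥ 63 66.
Inner hash: XOR 51⊕44⊕53⊕5a⊕54⊕36⊕36⊕63⊕66 = 4d.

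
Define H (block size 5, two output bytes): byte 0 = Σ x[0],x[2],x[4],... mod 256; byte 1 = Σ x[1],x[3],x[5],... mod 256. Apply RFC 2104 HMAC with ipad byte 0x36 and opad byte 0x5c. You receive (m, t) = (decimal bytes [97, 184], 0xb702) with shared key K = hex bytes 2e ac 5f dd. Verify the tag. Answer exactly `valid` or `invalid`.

invalid

Key hex bytes 2e ac 5f dd is 4 bytes ≤ B = 5; zero-pad to 5 bytes: K' = 2e ac 5f dd 00.
K' ⊕ ipad = 18 9a 69 eb 36; K' ⊕ opad = 72 f0 03 81 5c.
Inner hash: even-index sum = 367 mod 256 = 111; odd-index sum = 486 mod 256 = 230 → 6f e6.
Outer hash (recomputed tag): even-index sum = 439 mod 256 = 183; odd-index sum = 480 mod 256 = 224 → b7 e0.
Recomputed tag = b7e0; claimed = b702 → mismatch.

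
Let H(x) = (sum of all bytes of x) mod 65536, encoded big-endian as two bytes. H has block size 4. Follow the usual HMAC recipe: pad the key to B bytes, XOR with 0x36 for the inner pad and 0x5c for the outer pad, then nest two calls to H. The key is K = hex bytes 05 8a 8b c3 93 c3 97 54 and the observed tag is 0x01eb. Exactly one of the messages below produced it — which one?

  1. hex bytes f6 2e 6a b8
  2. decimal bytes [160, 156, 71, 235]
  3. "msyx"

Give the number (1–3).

Key hex bytes 05 8a 8b c3 93 c3 97 54 is 8 bytes > B = 4, so hash it first: H(key) = 04 1e, then zero-pad to 4 bytes: K' = 04 1e 00 00.
K' ⊕ ipad = 32 28 36 36; K' ⊕ opad = 58 42 5c 5c.
m1: inner = H(32 28 36 36 f6 2e 6a b8) = 03 0c; tag = H(58 42 5c 5c 03 0c) = 0161
m2: inner = H(32 28 36 36 a0 9c 47 eb) = 03 34; tag = H(58 42 5c 5c 03 34) = 0189
m3: inner = H(32 28 36 36 6d 73 79 78) = 02 97; tag = H(58 42 5c 5c 02 97) = 01eb ← matches

3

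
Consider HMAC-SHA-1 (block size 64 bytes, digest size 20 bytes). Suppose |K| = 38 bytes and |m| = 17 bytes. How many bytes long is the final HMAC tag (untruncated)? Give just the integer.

20

The tag is one SHA-1 digest: 20 bytes.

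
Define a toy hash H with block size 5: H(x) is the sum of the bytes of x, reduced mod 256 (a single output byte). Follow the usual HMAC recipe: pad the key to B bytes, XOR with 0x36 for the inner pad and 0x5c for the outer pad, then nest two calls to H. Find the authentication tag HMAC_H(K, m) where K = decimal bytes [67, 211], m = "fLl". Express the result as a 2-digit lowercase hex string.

dc

Key decimal bytes [67, 211] = 43 d3 is 2 bytes ≤ B = 5; zero-pad to 5 bytes: K' = 43 d3 00 00 00.
K' ⊕ ipad = 75 e5 36 36 36.  K' ⊕ opad = 1f 8f 5c 5c 5c.
Inner input = (K'⊕ipad) ∥ m = 75 e5 36 36 36 ∥ 66 4c 6c.
Inner hash: sum = 117+229+54+54+54+102+76+108 = 794; mod 256 = 26 → 1a.
Outer input = (K'⊕opad) ∥ inner = 1f 8f 5c 5c 5c ∥ 1a.
Outer hash (tag): sum = 31+143+92+92+92+26 = 476; mod 256 = 220 → dc.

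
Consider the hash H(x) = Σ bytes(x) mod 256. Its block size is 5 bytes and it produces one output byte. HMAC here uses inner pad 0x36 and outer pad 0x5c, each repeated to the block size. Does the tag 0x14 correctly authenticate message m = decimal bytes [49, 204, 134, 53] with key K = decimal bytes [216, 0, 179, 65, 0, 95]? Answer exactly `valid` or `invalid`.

invalid

Key decimal bytes [216, 0, 179, 65, 0, 95] = d8 00 b3 41 00 5f is 6 bytes > B = 5, so hash it first: H(key) = 2b, then zero-pad to 5 bytes: K' = 2b 00 00 00 00.
K' ⊕ ipad = 1d 36 36 36 36; K' ⊕ opad = 77 5c 5c 5c 5c.
Inner hash: sum = 29+54+54+54+54+49+204+134+53 = 685; mod 256 = 173 → ad.
Outer hash (recomputed tag): sum = 119+92+92+92+92+173 = 660; mod 256 = 148 → 94.
Recomputed tag = 94; claimed = 14 → mismatch.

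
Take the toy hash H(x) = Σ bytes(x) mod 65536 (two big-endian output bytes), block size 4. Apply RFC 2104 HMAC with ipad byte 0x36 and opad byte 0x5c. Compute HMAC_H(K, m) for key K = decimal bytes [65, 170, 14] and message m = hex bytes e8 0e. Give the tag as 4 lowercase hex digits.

023a

Key decimal bytes [65, 170, 14] = 41 aa 0e is 3 bytes ≤ B = 4; zero-pad to 4 bytes: K' = 41 aa 0e 00.
K' ⊕ ipad = 77 9c 38 36.  K' ⊕ opad = 1d f6 52 5c.
Inner input = (K'⊕ipad) ∥ m = 77 9c 38 36 ∥ e8 0e.
Inner hash: sum = 119+156+56+54+232+14 = 631 → 02 77.
Outer input = (K'⊕opad) ∥ inner = 1d f6 52 5c ∥ 02 77.
Outer hash (tag): sum = 29+246+82+92+2+119 = 570 → 02 3a.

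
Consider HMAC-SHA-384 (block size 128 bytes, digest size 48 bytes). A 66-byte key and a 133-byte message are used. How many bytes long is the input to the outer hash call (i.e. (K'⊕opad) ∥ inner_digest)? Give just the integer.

Key is 66 ≤ 128 bytes, zero-padded: |K'| = 128.
Outer input = (K'⊕opad) ∥ H(inner) → 128 + 48 = 176 bytes.

176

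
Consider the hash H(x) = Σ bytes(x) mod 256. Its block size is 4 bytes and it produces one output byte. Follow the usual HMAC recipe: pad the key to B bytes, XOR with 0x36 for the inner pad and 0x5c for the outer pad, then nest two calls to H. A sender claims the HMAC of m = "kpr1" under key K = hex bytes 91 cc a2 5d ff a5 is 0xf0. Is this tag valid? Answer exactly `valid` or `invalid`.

invalid

Key hex bytes 91 cc a2 5d ff a5 is 6 bytes > B = 4, so hash it first: H(key) = 00, then zero-pad to 4 bytes: K' = 00 00 00 00.
K' ⊕ ipad = 36 36 36 36; K' ⊕ opad = 5c 5c 5c 5c.
Inner hash: sum = 54+54+54+54+107+112+114+49 = 598; mod 256 = 86 → 56.
Outer hash (recomputed tag): sum = 92+92+92+92+86 = 454; mod 256 = 198 → c6.
Recomputed tag = c6; claimed = f0 → mismatch.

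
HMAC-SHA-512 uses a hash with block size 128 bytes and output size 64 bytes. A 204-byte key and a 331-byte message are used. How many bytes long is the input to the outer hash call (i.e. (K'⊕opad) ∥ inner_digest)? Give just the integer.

192

Key is 204 > 128 bytes, so it is hashed to 64 bytes then zero-padded to 128: |K'| = 128.
Outer input = (K'⊕opad) ∥ H(inner) → 128 + 64 = 192 bytes.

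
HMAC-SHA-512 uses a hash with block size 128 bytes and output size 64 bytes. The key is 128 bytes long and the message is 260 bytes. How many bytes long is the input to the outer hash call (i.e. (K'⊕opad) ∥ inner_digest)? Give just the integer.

Key is 128 ≤ 128 bytes, zero-padded: |K'| = 128.
Outer input = (K'⊕opad) ∥ H(inner) → 128 + 64 = 192 bytes.

192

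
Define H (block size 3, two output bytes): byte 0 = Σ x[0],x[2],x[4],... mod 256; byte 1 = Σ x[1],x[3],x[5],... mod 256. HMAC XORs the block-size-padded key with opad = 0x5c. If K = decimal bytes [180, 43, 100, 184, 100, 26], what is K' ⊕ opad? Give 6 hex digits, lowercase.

20a15c

Key decimal bytes [180, 43, 100, 184, 100, 26] = b4 2b 64 b8 64 1a is 6 bytes > B = 3, so hash it first: H(key) = 7c fd, then zero-pad to 3 bytes: K' = 7c fd 00.
XOR each byte with 0x5c: 7c⊕5c=20, fd⊕5c=a1, 00⊕5c=5c.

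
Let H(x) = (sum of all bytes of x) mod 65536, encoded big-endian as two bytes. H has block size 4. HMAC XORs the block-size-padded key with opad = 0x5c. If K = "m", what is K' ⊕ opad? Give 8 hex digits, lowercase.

315c5c5c

Key "m" = 6d is 1 byte ≤ B = 4; zero-pad to 4 bytes: K' = 6d 00 00 00.
XOR each byte with 0x5c: 6d⊕5c=31, 00⊕5c=5c, 00⊕5c=5c, 00⊕5c=5c.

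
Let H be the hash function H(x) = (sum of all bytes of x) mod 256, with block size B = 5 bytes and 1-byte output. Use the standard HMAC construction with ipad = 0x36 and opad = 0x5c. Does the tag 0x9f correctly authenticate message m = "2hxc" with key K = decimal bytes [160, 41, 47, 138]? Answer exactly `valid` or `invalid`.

Key decimal bytes [160, 41, 47, 138] = a0 29 2f 8a is 4 bytes ≤ B = 5; zero-pad to 5 bytes: K' = a0 29 2f 8a 00.
K' ⊕ ipad = 96 1f 19 bc 36; K' ⊕ opad = fc 75 73 d6 5c.
Inner hash: sum = 150+31+25+188+54+50+104+120+99 = 821; mod 256 = 53 → 35.
Outer hash (recomputed tag): sum = 252+117+115+214+92+53 = 843; mod 256 = 75 → 4b.
Recomputed tag = 4b; claimed = 9f → mismatch.

invalid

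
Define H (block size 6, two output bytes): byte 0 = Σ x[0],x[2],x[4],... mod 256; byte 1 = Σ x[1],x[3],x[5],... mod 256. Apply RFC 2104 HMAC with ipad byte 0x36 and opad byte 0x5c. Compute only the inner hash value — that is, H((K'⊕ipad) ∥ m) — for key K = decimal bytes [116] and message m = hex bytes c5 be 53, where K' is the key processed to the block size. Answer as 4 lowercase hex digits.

Key decimal bytes [116] = 74 is 1 byte ≤ B = 6; zero-pad to 6 bytes: K' = 74 00 00 00 00 00.
K' ⊕ ipad = 42 36 36 36 36 36.
Inner input = 42 36 36 36 36 36 ∥ c5 be 53.
Inner hash: even-index sum = 454 mod 256 = 198; odd-index sum = 352 mod 256 = 96 → c6 60.

c660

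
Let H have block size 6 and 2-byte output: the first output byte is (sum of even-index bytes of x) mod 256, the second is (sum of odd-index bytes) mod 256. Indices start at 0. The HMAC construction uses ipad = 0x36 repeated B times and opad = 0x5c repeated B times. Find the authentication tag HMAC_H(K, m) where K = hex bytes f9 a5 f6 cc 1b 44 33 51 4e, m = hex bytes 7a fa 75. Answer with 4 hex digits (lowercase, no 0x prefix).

a7a8

Key hex bytes f9 a5 f6 cc 1b 44 33 51 4e is 9 bytes > B = 6, so hash it first: H(key) = 8b 06, then zero-pad to 6 bytes: K' = 8b 06 00 00 00 00.
K' ⊕ ipad = bd 30 36 36 36 36.  K' ⊕ opad = d7 5a 5c 5c 5c 5c.
Inner input = (K'⊕ipad) ∥ m = bd 30 36 36 36 36 ∥ 7a fa 75.
Inner hash: even-index sum = 536 mod 256 = 24; odd-index sum = 406 mod 256 = 150 → 18 96.
Outer input = (K'⊕opad) ∥ inner = d7 5a 5c 5c 5c 5c ∥ 18 96.
Outer hash (tag): even-index sum = 423 mod 256 = 167; odd-index sum = 424 mod 256 = 168 → a7 a8.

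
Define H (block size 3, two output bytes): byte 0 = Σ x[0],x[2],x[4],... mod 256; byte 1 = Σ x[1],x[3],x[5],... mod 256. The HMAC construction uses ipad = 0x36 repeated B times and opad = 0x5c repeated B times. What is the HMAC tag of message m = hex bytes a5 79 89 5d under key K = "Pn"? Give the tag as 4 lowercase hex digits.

eea4

Key "Pn" = 50 6e is 2 bytes ≤ B = 3; zero-pad to 3 bytes: K' = 50 6e 00.
K' ⊕ ipad = 66 58 36.  K' ⊕ opad = 0c 32 5c.
Inner input = (K'⊕ipad) ∥ m = 66 58 36 ∥ a5 79 89 5d.
Inner hash: even-index sum = 370 mod 256 = 114; odd-index sum = 390 mod 256 = 134 → 72 86.
Outer input = (K'⊕opad) ∥ inner = 0c 32 5c ∥ 72 86.
Outer hash (tag): even-index sum = 238 mod 256 = 238; odd-index sum = 164 mod 256 = 164 → ee a4.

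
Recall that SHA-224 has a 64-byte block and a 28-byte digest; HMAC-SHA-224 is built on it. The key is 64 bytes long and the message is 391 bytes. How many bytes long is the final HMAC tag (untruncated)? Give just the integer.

28

The tag is one SHA-224 digest: 28 bytes.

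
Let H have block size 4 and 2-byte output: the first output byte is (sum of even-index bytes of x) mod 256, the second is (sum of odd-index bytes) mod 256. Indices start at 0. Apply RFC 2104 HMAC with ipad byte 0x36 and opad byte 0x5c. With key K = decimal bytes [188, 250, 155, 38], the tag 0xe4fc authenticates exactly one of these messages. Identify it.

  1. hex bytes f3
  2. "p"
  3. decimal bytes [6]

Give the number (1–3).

3

Key decimal bytes [188, 250, 155, 38] = bc fa 9b 26 is exactly B = 4 bytes: K' = bc fa 9b 26.
K' ⊕ ipad = 8a cc ad 10; K' ⊕ opad = e0 a6 c7 7a.
m1: inner = H(8a cc ad 10 f3) = 2a dc; tag = H(e0 a6 c7 7a 2a dc) = d1fc
m2: inner = H(8a cc ad 10 70) = a7 dc; tag = H(e0 a6 c7 7a a7 dc) = 4efc
m3: inner = H(8a cc ad 10 06) = 3d dc; tag = H(e0 a6 c7 7a 3d dc) = e4fc ← matches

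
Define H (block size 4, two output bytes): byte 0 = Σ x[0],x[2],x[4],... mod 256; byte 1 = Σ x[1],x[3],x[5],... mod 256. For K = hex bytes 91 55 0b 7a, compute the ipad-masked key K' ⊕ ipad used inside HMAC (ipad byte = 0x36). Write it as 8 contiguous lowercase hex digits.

Key hex bytes 91 55 0b 7a is exactly B = 4 bytes: K' = 91 55 0b 7a.
XOR each byte with 0x36: 91⊕36=a7, 55⊕36=63, 0b⊕36=3d, 7a⊕36=4c.

a7633d4c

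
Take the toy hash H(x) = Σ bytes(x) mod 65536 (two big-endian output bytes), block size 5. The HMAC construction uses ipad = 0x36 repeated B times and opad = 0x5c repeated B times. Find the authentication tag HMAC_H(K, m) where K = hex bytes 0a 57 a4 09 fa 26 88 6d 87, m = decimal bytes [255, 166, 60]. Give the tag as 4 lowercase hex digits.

02c0

Key hex bytes 0a 57 a4 09 fa 26 88 6d 87 is 9 bytes > B = 5, so hash it first: H(key) = 03 aa, then zero-pad to 5 bytes: K' = 03 aa 00 00 00.
K' ⊕ ipad = 35 9c 36 36 36.  K' ⊕ opad = 5f f6 5c 5c 5c.
Inner input = (K'⊕ipad) ∥ m = 35 9c 36 36 36 ∥ ff a6 3c.
Inner hash: sum = 53+156+54+54+54+255+166+60 = 852 → 03 54.
Outer input = (K'⊕opad) ∥ inner = 5f f6 5c 5c 5c ∥ 03 54.
Outer hash (tag): sum = 95+246+92+92+92+3+84 = 704 → 02 c0.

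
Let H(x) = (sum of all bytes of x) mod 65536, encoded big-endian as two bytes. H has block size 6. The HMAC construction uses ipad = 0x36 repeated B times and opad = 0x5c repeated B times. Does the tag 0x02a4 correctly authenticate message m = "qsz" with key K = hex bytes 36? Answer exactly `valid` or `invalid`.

Key hex bytes 36 is 1 byte ≤ B = 6; zero-pad to 6 bytes: K' = 36 00 00 00 00 00.
K' ⊕ ipad = 00 36 36 36 36 36; K' ⊕ opad = 6a 5c 5c 5c 5c 5c.
Inner hash: sum = 0+54+54+54+54+54+113+115+122 = 620 → 02 6c.
Outer hash (recomputed tag): sum = 106+92+92+92+92+92+2+108 = 676 → 02 a4.
Recomputed tag = 02a4; claimed = 02a4 → match.

valid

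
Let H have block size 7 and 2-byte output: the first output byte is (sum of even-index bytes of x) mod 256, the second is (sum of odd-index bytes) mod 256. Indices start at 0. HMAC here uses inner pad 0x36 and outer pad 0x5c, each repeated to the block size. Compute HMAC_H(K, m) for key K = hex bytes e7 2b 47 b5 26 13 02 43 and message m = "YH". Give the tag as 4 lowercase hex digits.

Key hex bytes e7 2b 47 b5 26 13 02 43 is 8 bytes > B = 7, so hash it first: H(key) = 56 36, then zero-pad to 7 bytes: K' = 56 36 00 00 00 00 00.
K' ⊕ ipad = 60 00 36 36 36 36 36.  K' ⊕ opad = 0a 6a 5c 5c 5c 5c 5c.
Inner input = (K'⊕ipad) ∥ m = 60 00 36 36 36 36 36 ∥ 59 48.
Inner hash: even-index sum = 330 mod 256 = 74; odd-index sum = 197 mod 256 = 197 → 4a c5.
Outer input = (K'⊕opad) ∥ inner = 0a 6a 5c 5c 5c 5c 5c ∥ 4a c5.
Outer hash (tag): even-index sum = 483 mod 256 = 227; odd-index sum = 364 mod 256 = 108 → e3 6c.

e36c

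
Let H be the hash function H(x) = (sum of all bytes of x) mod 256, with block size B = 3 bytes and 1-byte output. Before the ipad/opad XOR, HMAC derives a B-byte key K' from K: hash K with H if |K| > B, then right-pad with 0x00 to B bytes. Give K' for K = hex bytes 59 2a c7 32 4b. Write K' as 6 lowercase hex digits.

|K| = 5 > B = 3, so first hash the key.
H(K): sum = 89+42+199+50+75 = 455; mod 256 = 199 → c7.
Zero-pad H(K) = c7 to 3 bytes: K' = c7 00 00.

c70000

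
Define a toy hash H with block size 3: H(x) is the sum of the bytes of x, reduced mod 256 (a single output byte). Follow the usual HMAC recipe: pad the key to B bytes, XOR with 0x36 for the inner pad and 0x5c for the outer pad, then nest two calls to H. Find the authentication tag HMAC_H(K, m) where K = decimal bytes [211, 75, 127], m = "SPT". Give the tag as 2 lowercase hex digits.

Key decimal bytes [211, 75, 127] = d3 4b 7f is exactly B = 3 bytes: K' = d3 4b 7f.
K' ⊕ ipad = e5 7d 49.  K' ⊕ opad = 8f 17 23.
Inner input = (K'⊕ipad) ∥ m = e5 7d 49 ∥ 53 50 54.
Inner hash: sum = 229+125+73+83+80+84 = 674; mod 256 = 162 → a2.
Outer input = (K'⊕opad) ∥ inner = 8f 17 23 ∥ a2.
Outer hash (tag): sum = 143+23+35+162 = 363; mod 256 = 107 → 6b.

6b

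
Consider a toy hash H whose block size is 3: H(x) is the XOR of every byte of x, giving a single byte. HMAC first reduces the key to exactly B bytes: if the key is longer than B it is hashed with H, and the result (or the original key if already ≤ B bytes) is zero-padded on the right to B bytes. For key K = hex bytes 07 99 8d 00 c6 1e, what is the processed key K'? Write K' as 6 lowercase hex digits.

|K| = 6 > B = 3, so first hash the key.
H(K): XOR 07⊕99⊕8d⊕00⊕c6⊕1e = cb.
Zero-pad H(K) = cb to 3 bytes: K' = cb 00 00.

cb0000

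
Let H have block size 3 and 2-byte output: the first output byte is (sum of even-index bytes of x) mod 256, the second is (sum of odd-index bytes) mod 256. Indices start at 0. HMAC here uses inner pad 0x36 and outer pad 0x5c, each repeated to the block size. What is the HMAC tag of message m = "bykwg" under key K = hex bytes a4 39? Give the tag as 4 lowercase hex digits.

Key hex bytes a4 39 is 2 bytes ≤ B = 3; zero-pad to 3 bytes: K' = a4 39 00.
K' ⊕ ipad = 92 0f 36.  K' ⊕ opad = f8 65 5c.
Inner input = (K'⊕ipad) ∥ m = 92 0f 36 ∥ 62 79 6b 77 67.
Inner hash: even-index sum = 440 mod 256 = 184; odd-index sum = 323 mod 256 = 67 → b8 43.
Outer input = (K'⊕opad) ∥ inner = f8 65 5c ∥ b8 43.
Outer hash (tag): even-index sum = 407 mod 256 = 151; odd-index sum = 285 mod 256 = 29 → 97 1d.

971d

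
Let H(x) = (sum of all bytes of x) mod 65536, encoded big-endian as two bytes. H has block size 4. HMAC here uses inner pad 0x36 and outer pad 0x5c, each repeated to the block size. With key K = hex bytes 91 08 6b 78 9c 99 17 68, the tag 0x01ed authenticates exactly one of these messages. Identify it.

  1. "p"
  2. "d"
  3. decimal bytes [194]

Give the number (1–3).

Key hex bytes 91 08 6b 78 9c 99 17 68 is 8 bytes > B = 4, so hash it first: H(key) = 03 30, then zero-pad to 4 bytes: K' = 03 30 00 00.
K' ⊕ ipad = 35 06 36 36; K' ⊕ opad = 5f 6c 5c 5c.
m1: inner = H(35 06 36 36 70) = 01 17; tag = H(5f 6c 5c 5c 01 17) = 019b
m2: inner = H(35 06 36 36 64) = 01 0b; tag = H(5f 6c 5c 5c 01 0b) = 018f
m3: inner = H(35 06 36 36 c2) = 01 69; tag = H(5f 6c 5c 5c 01 69) = 01ed ← matches

3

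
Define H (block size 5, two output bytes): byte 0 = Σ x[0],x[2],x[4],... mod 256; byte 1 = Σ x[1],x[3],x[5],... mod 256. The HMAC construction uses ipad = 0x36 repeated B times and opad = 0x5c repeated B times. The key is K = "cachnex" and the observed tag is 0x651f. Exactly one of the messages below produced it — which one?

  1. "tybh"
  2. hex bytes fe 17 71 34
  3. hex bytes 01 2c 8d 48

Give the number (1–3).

Key "cachnex" = 63 61 63 68 6e 65 78 is 7 bytes > B = 5, so hash it first: H(key) = ac 2e, then zero-pad to 5 bytes: K' = ac 2e 00 00 00.
K' ⊕ ipad = 9a 18 36 36 36; K' ⊕ opad = f0 72 5c 5c 5c.
m1: inner = H(9a 18 36 36 36 74 79 62 68) = e7 24; tag = H(f0 72 5c 5c 5c e7 24) = ccb5
m2: inner = H(9a 18 36 36 36 fe 17 71 34) = 51 bd; tag = H(f0 72 5c 5c 5c 51 bd) = 651f ← matches
m3: inner = H(9a 18 36 36 36 01 2c 8d 48) = 7a dc; tag = H(f0 72 5c 5c 5c 7a dc) = 8448

2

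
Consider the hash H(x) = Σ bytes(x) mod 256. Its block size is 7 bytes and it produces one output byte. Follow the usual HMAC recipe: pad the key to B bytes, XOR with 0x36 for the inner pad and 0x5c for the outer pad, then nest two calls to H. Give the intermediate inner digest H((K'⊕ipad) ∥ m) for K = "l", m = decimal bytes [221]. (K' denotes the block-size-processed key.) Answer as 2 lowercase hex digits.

7b

Key "l" = 6c is 1 byte ≤ B = 7; zero-pad to 7 bytes: K' = 6c 00 00 00 00 00 00.
K' ⊕ ipad = 5a 36 36 36 36 36 36.
Inner input = 5a 36 36 36 36 36 36 ∥ dd.
Inner hash: sum = 90+54+54+54+54+54+54+221 = 635; mod 256 = 123 → 7b.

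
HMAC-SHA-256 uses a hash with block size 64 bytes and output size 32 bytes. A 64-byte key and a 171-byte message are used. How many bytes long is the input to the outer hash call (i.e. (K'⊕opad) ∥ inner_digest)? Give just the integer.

96

Key is 64 ≤ 64 bytes, zero-padded: |K'| = 64.
Outer input = (K'⊕opad) ∥ H(inner) → 64 + 32 = 96 bytes.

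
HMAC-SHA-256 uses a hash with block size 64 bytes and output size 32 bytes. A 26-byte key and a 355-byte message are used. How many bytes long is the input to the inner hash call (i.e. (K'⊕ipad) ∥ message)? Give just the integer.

Key is 26 ≤ 64 bytes, zero-padded: |K'| = 64.
Inner input = (K'⊕ipad) ∥ m → 64 + 355 = 419 bytes.

419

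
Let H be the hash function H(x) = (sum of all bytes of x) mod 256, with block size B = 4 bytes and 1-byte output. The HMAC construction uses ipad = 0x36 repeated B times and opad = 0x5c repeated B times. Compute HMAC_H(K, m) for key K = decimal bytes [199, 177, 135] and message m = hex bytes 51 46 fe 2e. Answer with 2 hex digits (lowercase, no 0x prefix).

Key decimal bytes [199, 177, 135] = c7 b1 87 is 3 bytes ≤ B = 4; zero-pad to 4 bytes: K' = c7 b1 87 00.
K' ⊕ ipad = f1 87 b1 36.  K' ⊕ opad = 9b ed db 5c.
Inner input = (K'⊕ipad) ∥ m = f1 87 b1 36 ∥ 51 46 fe 2e.
Inner hash: sum = 241+135+177+54+81+70+254+46 = 1058; mod 256 = 34 → 22.
Outer input = (K'⊕opad) ∥ inner = 9b ed db 5c ∥ 22.
Outer hash (tag): sum = 155+237+219+92+34 = 737; mod 256 = 225 → e1.

e1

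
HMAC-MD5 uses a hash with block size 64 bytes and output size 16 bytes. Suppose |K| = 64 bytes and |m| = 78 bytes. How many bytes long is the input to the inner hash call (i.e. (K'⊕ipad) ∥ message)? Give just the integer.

Key is 64 ≤ 64 bytes, zero-padded: |K'| = 64.
Inner input = (K'⊕ipad) ∥ m → 64 + 78 = 142 bytes.

142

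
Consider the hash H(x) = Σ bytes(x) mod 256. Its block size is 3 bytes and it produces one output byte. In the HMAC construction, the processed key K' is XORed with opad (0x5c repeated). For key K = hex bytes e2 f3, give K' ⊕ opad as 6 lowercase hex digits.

Key hex bytes e2 f3 is 2 bytes ≤ B = 3; zero-pad to 3 bytes: K' = e2 f3 00.
XOR each byte with 0x5c: e2⊕5c=be, f3⊕5c=af, 00⊕5c=5c.

beaf5c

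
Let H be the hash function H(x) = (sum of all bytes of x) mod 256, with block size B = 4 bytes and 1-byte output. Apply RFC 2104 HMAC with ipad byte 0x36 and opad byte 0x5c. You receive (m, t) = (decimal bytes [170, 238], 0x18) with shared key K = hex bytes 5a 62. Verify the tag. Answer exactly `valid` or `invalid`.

invalid

Key hex bytes 5a 62 is 2 bytes ≤ B = 4; zero-pad to 4 bytes: K' = 5a 62 00 00.
K' ⊕ ipad = 6c 54 36 36; K' ⊕ opad = 06 3e 5c 5c.
Inner hash: sum = 108+84+54+54+170+238 = 708; mod 256 = 196 → c4.
Outer hash (recomputed tag): sum = 6+62+92+92+196 = 448; mod 256 = 192 → c0.
Recomputed tag = c0; claimed = 18 → mismatch.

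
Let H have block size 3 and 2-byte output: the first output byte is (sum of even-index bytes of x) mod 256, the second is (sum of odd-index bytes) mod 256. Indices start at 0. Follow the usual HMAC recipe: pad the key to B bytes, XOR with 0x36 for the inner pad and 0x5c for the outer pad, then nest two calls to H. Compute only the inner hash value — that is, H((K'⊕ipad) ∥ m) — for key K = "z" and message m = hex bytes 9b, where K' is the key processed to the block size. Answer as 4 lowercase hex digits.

82d1

Key "z" = 7a is 1 byte ≤ B = 3; zero-pad to 3 bytes: K' = 7a 00 00.
K' ⊕ ipad = 4c 36 36.
Inner input = 4c 36 36 ∥ 9b.
Inner hash: even-index sum = 130 mod 256 = 130; odd-index sum = 209 mod 256 = 209 → 82 d1.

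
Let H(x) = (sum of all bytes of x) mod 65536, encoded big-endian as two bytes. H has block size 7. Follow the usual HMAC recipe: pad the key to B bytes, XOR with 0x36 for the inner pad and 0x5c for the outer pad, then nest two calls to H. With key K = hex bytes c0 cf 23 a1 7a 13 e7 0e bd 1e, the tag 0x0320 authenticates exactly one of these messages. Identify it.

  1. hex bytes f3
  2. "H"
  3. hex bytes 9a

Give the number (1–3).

2

Key hex bytes c0 cf 23 a1 7a 13 e7 0e bd 1e is 10 bytes > B = 7, so hash it first: H(key) = 04 b0, then zero-pad to 7 bytes: K' = 04 b0 00 00 00 00 00.
K' ⊕ ipad = 32 86 36 36 36 36 36; K' ⊕ opad = 58 ec 5c 5c 5c 5c 5c.
m1: inner = H(32 86 36 36 36 36 36 f3) = 02 b9; tag = H(58 ec 5c 5c 5c 5c 5c 02 b9) = 03cb
m2: inner = H(32 86 36 36 36 36 36 48) = 02 0e; tag = H(58 ec 5c 5c 5c 5c 5c 02 0e) = 0320 ← matches
m3: inner = H(32 86 36 36 36 36 36 9a) = 02 60; tag = H(58 ec 5c 5c 5c 5c 5c 02 60) = 0372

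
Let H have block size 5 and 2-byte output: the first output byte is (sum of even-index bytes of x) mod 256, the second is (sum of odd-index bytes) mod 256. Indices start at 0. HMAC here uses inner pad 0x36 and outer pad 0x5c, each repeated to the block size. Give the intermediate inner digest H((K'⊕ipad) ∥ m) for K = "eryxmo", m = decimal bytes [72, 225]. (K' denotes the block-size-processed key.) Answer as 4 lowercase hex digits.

caed

Key "eryxmo" = 65 72 79 78 6d 6f is 6 bytes > B = 5, so hash it first: H(key) = 4b 59, then zero-pad to 5 bytes: K' = 4b 59 00 00 00.
K' ⊕ ipad = 7d 6f 36 36 36.
Inner input = 7d 6f 36 36 36 ∥ 48 e1.
Inner hash: even-index sum = 458 mod 256 = 202; odd-index sum = 237 mod 256 = 237 → ca ed.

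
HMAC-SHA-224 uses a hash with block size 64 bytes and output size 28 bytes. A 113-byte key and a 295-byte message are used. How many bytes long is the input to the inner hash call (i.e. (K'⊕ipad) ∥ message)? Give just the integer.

359

Key is 113 > 64 bytes, so it is hashed to 28 bytes then zero-padded to 64: |K'| = 64.
Inner input = (K'⊕ipad) ∥ m → 64 + 295 = 359 bytes.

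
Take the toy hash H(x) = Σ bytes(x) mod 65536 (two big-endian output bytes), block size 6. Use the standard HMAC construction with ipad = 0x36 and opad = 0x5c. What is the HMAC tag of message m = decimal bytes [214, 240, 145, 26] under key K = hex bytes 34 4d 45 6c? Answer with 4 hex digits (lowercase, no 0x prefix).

01a5

Key hex bytes 34 4d 45 6c is 4 bytes ≤ B = 6; zero-pad to 6 bytes: K' = 34 4d 45 6c 00 00.
K' ⊕ ipad = 02 7b 73 5a 36 36.  K' ⊕ opad = 68 11 19 30 5c 5c.
Inner input = (K'⊕ipad) ∥ m = 02 7b 73 5a 36 36 ∥ d6 f0 91 1a.
Inner hash: sum = 2+123+115+90+54+54+214+240+145+26 = 1063 → 04 27.
Outer input = (K'⊕opad) ∥ inner = 68 11 19 30 5c 5c ∥ 04 27.
Outer hash (tag): sum = 104+17+25+48+92+92+4+39 = 421 → 01 a5.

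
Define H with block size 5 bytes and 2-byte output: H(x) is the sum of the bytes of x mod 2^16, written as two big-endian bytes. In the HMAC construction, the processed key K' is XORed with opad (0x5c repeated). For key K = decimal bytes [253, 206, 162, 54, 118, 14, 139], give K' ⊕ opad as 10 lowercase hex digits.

5fee5c5c5c

Key decimal bytes [253, 206, 162, 54, 118, 14, 139] = fd ce a2 36 76 0e 8b is 7 bytes > B = 5, so hash it first: H(key) = 03 b2, then zero-pad to 5 bytes: K' = 03 b2 00 00 00.
XOR each byte with 0x5c: 03⊕5c=5f, b2⊕5c=ee, 00⊕5c=5c, 00⊕5c=5c, 00⊕5c=5c.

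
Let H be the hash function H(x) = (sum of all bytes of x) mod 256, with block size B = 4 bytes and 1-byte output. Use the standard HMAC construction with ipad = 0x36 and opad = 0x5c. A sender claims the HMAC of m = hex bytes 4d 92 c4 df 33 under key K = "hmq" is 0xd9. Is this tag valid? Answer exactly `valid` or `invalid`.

valid

Key "hmq" = 68 6d 71 is 3 bytes ≤ B = 4; zero-pad to 4 bytes: K' = 68 6d 71 00.
K' ⊕ ipad = 5e 5b 47 36; K' ⊕ opad = 34 31 2d 5c.
Inner hash: sum = 94+91+71+54+77+146+196+223+51 = 1003; mod 256 = 235 → eb.
Outer hash (recomputed tag): sum = 52+49+45+92+235 = 473; mod 256 = 217 → d9.
Recomputed tag = d9; claimed = d9 → match.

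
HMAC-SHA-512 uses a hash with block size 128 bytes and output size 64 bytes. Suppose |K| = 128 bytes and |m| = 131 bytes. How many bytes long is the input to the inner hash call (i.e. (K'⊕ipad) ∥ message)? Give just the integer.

259

Key is 128 ≤ 128 bytes, zero-padded: |K'| = 128.
Inner input = (K'⊕ipad) ∥ m → 128 + 131 = 259 bytes.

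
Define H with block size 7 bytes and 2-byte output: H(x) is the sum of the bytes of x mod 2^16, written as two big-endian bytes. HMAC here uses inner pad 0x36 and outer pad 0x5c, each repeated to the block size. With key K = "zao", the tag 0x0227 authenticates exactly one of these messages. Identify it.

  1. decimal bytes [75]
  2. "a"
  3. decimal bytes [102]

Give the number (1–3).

1

Key "zao" = 7a 61 6f is 3 bytes ≤ B = 7; zero-pad to 7 bytes: K' = 7a 61 6f 00 00 00 00.
K' ⊕ ipad = 4c 57 59 36 36 36 36; K' ⊕ opad = 26 3d 33 5c 5c 5c 5c.
m1: inner = H(4c 57 59 36 36 36 36 4b) = 02 1f; tag = H(26 3d 33 5c 5c 5c 5c 02 1f) = 0227 ← matches
m2: inner = H(4c 57 59 36 36 36 36 61) = 02 35; tag = H(26 3d 33 5c 5c 5c 5c 02 35) = 023d
m3: inner = H(4c 57 59 36 36 36 36 66) = 02 3a; tag = H(26 3d 33 5c 5c 5c 5c 02 3a) = 0242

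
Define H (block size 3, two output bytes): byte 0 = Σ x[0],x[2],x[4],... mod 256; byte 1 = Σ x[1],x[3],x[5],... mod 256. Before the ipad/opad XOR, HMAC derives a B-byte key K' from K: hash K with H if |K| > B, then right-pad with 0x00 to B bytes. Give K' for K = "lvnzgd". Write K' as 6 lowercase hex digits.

|K| = 6 > B = 3, so first hash the key.
H(K): even-index sum = 321 mod 256 = 65; odd-index sum = 340 mod 256 = 84 → 41 54.
Zero-pad H(K) = 41 54 to 3 bytes: K' = 41 54 00.

415400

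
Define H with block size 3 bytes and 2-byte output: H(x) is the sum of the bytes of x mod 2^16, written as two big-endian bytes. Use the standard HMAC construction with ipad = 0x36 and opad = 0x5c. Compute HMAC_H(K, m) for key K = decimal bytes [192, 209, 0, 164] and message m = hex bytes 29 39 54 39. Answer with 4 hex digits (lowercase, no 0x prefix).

Key decimal bytes [192, 209, 0, 164] = c0 d1 00 a4 is 4 bytes > B = 3, so hash it first: H(key) = 02 35, then zero-pad to 3 bytes: K' = 02 35 00.
K' ⊕ ipad = 34 03 36.  K' ⊕ opad = 5e 69 5c.
Inner input = (K'⊕ipad) ∥ m = 34 03 36 ∥ 29 39 54 39.
Inner hash: sum = 52+3+54+41+57+84+57 = 348 → 01 5c.
Outer input = (K'⊕opad) ∥ inner = 5e 69 5c ∥ 01 5c.
Outer hash (tag): sum = 94+105+92+1+92 = 384 → 01 80.

0180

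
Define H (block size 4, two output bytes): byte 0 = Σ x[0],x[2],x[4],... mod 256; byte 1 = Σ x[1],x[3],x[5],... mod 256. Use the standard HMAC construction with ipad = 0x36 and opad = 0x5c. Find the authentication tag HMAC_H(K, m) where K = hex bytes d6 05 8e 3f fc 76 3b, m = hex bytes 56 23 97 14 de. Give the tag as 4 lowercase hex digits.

d13b

Key hex bytes d6 05 8e 3f fc 76 3b is 7 bytes > B = 4, so hash it first: H(key) = 9b ba, then zero-pad to 4 bytes: K' = 9b ba 00 00.
K' ⊕ ipad = ad 8c 36 36.  K' ⊕ opad = c7 e6 5c 5c.
Inner input = (K'⊕ipad) ∥ m = ad 8c 36 36 ∥ 56 23 97 14 de.
Inner hash: even-index sum = 686 mod 256 = 174; odd-index sum = 249 mod 256 = 249 → ae f9.
Outer input = (K'⊕opad) ∥ inner = c7 e6 5c 5c ∥ ae f9.
Outer hash (tag): even-index sum = 465 mod 256 = 209; odd-index sum = 571 mod 256 = 59 → d1 3b.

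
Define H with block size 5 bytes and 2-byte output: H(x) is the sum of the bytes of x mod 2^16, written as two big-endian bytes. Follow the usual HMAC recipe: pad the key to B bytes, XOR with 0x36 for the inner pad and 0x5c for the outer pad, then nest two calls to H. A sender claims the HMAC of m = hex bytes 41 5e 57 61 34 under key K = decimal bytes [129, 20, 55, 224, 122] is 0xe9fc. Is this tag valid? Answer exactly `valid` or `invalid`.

Key decimal bytes [129, 20, 55, 224, 122] = 81 14 37 e0 7a is exactly B = 5 bytes: K' = 81 14 37 e0 7a.
K' ⊕ ipad = b7 22 01 d6 4c; K' ⊕ opad = dd 48 6b bc 26.
Inner hash: sum = 183+34+1+214+76+65+94+87+97+52 = 903 → 03 87.
Outer hash (recomputed tag): sum = 221+72+107+188+38+3+135 = 764 → 02 fc.
Recomputed tag = 02fc; claimed = e9fc → mismatch.

invalid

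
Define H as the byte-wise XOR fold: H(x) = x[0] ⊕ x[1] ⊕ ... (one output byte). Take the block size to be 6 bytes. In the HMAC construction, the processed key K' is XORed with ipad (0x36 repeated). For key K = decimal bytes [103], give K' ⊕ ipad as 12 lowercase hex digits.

513636363636

Key decimal bytes [103] = 67 is 1 byte ≤ B = 6; zero-pad to 6 bytes: K' = 67 00 00 00 00 00.
XOR each byte with 0x36: 67⊕36=51, 00⊕36=36, 00⊕36=36, 00⊕36=36, 00⊕36=36, 00⊕36=36.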